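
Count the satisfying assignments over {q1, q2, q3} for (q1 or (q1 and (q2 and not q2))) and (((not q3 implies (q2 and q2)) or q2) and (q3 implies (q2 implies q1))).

Initial set: {((q1 or (q1 and (q2 and not q2))) and (((not q3 implies (q2 and q2)) or q2) and (q3 implies (q2 implies q1))))}.
((q1 or (q1 and (q2 and not q2))) and (((not q3 implies (q2 and q2)) or q2) and (q3 implies (q2 implies q1)))): α-rule — add (q1 or (q1 and (q2 and not q2))), (((not q3 implies (q2 and q2)) or q2) and (q3 implies (q2 implies q1))).
(((not q3 implies (q2 and q2)) or q2) and (q3 implies (q2 implies q1))): α-rule — add ((not q3 implies (q2 and q2)) or q2), (q3 implies (q2 implies q1)).
(q1 or (q1 and (q2 and not q2))): β-rule — branch into q1  //  (q1 and (q2 and not q2)).
  branch 1 (add q1):
    ((not q3 implies (q2 and q2)) or q2): β-rule — branch into (not q3 implies (q2 and q2))  //  q2.
      branch 1.1 (add (not q3 implies (q2 and q2))):
        (q3 implies (q2 implies q1)): β-rule — branch into not q3  //  (q2 implies q1).
          branch 1.1.1 (add not q3):
            (not q3 implies (q2 and q2)): β-rule — branch into not not q3  //  (q2 and q2).
              branch 1.1.1.1 (add not not q3):
                × closes — contains both q3 and not q3.
              branch 1.1.1.2 (add (q2 and q2)):
                (q2 and q2): α-rule — add q2, q2.
                ○ open, literals {q1=T, q2=T, q3=F}.
          branch 1.1.2 (add (q2 implies q1)):
            (not q3 implies (q2 and q2)): β-rule — branch into not not q3  //  (q2 and q2).
              branch 1.1.2.1 (add not not q3):
                (q2 implies q1): β-rule — branch into not q2  //  q1.
                  branch 1.1.2.1.1 (add not q2):
                    ○ open, literals {q1=T, q2=F, q3=T}.
                  branch 1.1.2.1.2 (add q1):
                    ○ open, literals {q1=T, q3=T}.
              branch 1.1.2.2 (add (q2 and q2)):
                (q2 and q2): α-rule — add q2, q2.
                (q2 implies q1): β-rule — branch into not q2  //  q1.
                  branch 1.1.2.2.1 (add not q2):
                    × closes — contains both q2 and not q2.
                  branch 1.1.2.2.2 (add q1):
                    ○ open, literals {q1=T, q2=T}.
      branch 1.2 (add q2):
        (q3 implies (q2 implies q1)): β-rule — branch into not q3  //  (q2 implies q1).
          branch 1.2.1 (add not q3):
            ○ open, literals {q1=T, q2=T, q3=F}.
          branch 1.2.2 (add (q2 implies q1)):
            (q2 implies q1): β-rule — branch into not q2  //  q1.
              branch 1.2.2.1 (add not q2):
                × closes — contains both q2 and not q2.
              branch 1.2.2.2 (add q1):
                ○ open, literals {q1=T, q2=T}.
  branch 2 (add (q1 and (q2 and not q2))):
    (q1 and (q2 and not q2)): α-rule — add q1, (q2 and not q2).
    (q2 and not q2): α-rule — add q2, not q2.
    × closes — contains both q2 and not q2.
4 branches closed, 6 open.
Each open branch fixes some atoms; the unmentioned ones are free. Counting distinct full assignments: branch {q1=T, q2=T, q3=F} (none free) contributes 1 new; branch {q1=T, q2=F, q3=T} (none free) contributes 1 new; branch {q1=T, q3=T} (q2) contributes 1 new; branch {q1=T, q2=T} (q3) contributes 0 new; branch {q1=T, q2=T, q3=F} (none free) contributes 0 new; branch {q1=T, q2=T} (q3) contributes 0 new. Total: 3.

3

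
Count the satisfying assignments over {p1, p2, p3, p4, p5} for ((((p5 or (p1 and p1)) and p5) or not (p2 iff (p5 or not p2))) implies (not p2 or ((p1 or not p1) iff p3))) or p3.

24

Initial set: {(((((p5 or (p1 and p1)) and p5) or not (p2 iff (p5 or not p2))) implies (not p2 or ((p1 or not p1) iff p3))) or p3)}.
(((((p5 or (p1 and p1)) and p5) or not (p2 iff (p5 or not p2))) implies (not p2 or ((p1 or not p1) iff p3))) or p3): β-rule — branch into ((((p5 or (p1 and p1)) and p5) or not (p2 iff (p5 or not p2))) implies (not p2 or ((p1 or not p1) iff p3)))  //  p3.
  branch 1 (add ((((p5 or (p1 and p1)) and p5) or not (p2 iff (p5 or not p2))) implies (not p2 or ((p1 or not p1) iff p3)))):
    ((((p5 or (p1 and p1)) and p5) or not (p2 iff (p5 or not p2))) implies (not p2 or ((p1 or not p1) iff p3))): β-rule — branch into not (((p5 or (p1 and p1)) and p5) or not (p2 iff (p5 or not p2)))  //  (not p2 or ((p1 or not p1) iff p3)).
      branch 1.1 (add not (((p5 or (p1 and p1)) and p5) or not (p2 iff (p5 or not p2)))):
        not (((p5 or (p1 and p1)) and p5) or not (p2 iff (p5 or not p2))): α-rule — add not ((p5 or (p1 and p1)) and p5), not not (p2 iff (p5 or not p2)).
        not ((p5 or (p1 and p1)) and p5): β-rule — branch into not (p5 or (p1 and p1))  //  not p5.
          branch 1.1.1 (add not (p5 or (p1 and p1))):
            not (p5 or (p1 and p1)): α-rule — add not p5, not (p1 and p1).
            not not (p2 iff (p5 or not p2)): β-rule — branch into p2, (p5 or not p2)  //  not p2, not (p5 or not p2).
              branch 1.1.1.1 (add p2, (p5 or not p2)):
                not (p1 and p1): β-rule — branch into not p1  //  not p1.
                  branch 1.1.1.1.1 (add not p1):
                    (p5 or not p2): β-rule — branch into p5  //  not p2.
                      branch 1.1.1.1.1.1 (add p5):
                        × closes — contains both p5 and not p5.
                      branch 1.1.1.1.1.2 (add not p2):
                        × closes — contains both p2 and not p2.
                  branch 1.1.1.1.2 (add not p1):
                    (p5 or not p2): β-rule — branch into p5  //  not p2.
                      branch 1.1.1.1.2.1 (add p5):
                        × closes — contains both p5 and not p5.
                      branch 1.1.1.1.2.2 (add not p2):
                        × closes — contains both p2 and not p2.
              branch 1.1.1.2 (add not p2, not (p5 or not p2)):
                not (p5 or not p2): α-rule — add not p5, not not p2.
                × closes — contains both p2 and not p2.
          branch 1.1.2 (add not p5):
            not not (p2 iff (p5 or not p2)): β-rule — branch into p2, (p5 or not p2)  //  not p2, not (p5 or not p2).
              branch 1.1.2.1 (add p2, (p5 or not p2)):
                (p5 or not p2): β-rule — branch into p5  //  not p2.
                  branch 1.1.2.1.1 (add p5):
                    × closes — contains both p5 and not p5.
                  branch 1.1.2.1.2 (add not p2):
                    × closes — contains both p2 and not p2.
              branch 1.1.2.2 (add not p2, not (p5 or not p2)):
                not (p5 or not p2): α-rule — add not p5, not not p2.
                × closes — contains both p2 and not p2.
      branch 1.2 (add (not p2 or ((p1 or not p1) iff p3))):
        (not p2 or ((p1 or not p1) iff p3)): β-rule — branch into not p2  //  ((p1 or not p1) iff p3).
          branch 1.2.1 (add not p2):
            ○ open, literals {p2=0}.
          branch 1.2.2 (add ((p1 or not p1) iff p3)):
            ((p1 or not p1) iff p3): β-rule — branch into (p1 or not p1), p3  //  not (p1 or not p1), not p3.
              branch 1.2.2.1 (add (p1 or not p1), p3):
                (p1 or not p1): β-rule — branch into p1  //  not p1.
                  branch 1.2.2.1.1 (add p1):
                    ○ open, literals {p1=1, p3=1}.
                  branch 1.2.2.1.2 (add not p1):
                    ○ open, literals {p1=0, p3=1}.
              branch 1.2.2.2 (add not (p1 or not p1), not p3):
                not (p1 or not p1): α-rule — add not p1, not not p1.
                × closes — contains both p1 and not p1.
  branch 2 (add p3):
    ○ open, literals {p3=1}.
9 branches closed, 4 open.
Each open branch fixes some atoms; the unmentioned ones are free. Counting distinct full assignments: branch {p2=0} (p1, p3, p4, p5) contributes 16 new; branch {p1=1, p3=1} (p2, p4, p5) contributes 4 new; branch {p1=0, p3=1} (p2, p4, p5) contributes 4 new; branch {p3=1} (p1, p2, p4, p5) contributes 0 new. Total: 24.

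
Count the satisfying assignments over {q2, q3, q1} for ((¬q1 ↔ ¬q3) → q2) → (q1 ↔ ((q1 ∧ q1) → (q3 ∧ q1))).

3

Initial set: {T (((¬q1 ↔ ¬q3) → q2) → (q1 ↔ ((q1 ∧ q1) → (q3 ∧ q1))))}.
T (((¬q1 ↔ ¬q3) → q2) → (q1 ↔ ((q1 ∧ q1) → (q3 ∧ q1)))): β-rule — branch into F ((¬q1 ↔ ¬q3) → q2)  //  T (q1 ↔ ((q1 ∧ q1) → (q3 ∧ q1))).
  branch 1 (add F ((¬q1 ↔ ¬q3) → q2)):
    F ((¬q1 ↔ ¬q3) → q2): α-rule — add T (¬q1 ↔ ¬q3), F q2.
    T (¬q1 ↔ ¬q3): β-rule — branch into T ¬q1, T ¬q3  //  F ¬q1, F ¬q3.
      branch 1.1 (add T ¬q1, T ¬q3):
        ○ open, literals {q1=F, q2=F, q3=F}.
      branch 1.2 (add F ¬q1, F ¬q3):
        ○ open, literals {q1=T, q2=F, q3=T}.
  branch 2 (add T (q1 ↔ ((q1 ∧ q1) → (q3 ∧ q1)))):
    T (q1 ↔ ((q1 ∧ q1) → (q3 ∧ q1))): β-rule — branch into T q1, T ((q1 ∧ q1) → (q3 ∧ q1))  //  F q1, F ((q1 ∧ q1) → (q3 ∧ q1)).
      branch 2.1 (add T q1, T ((q1 ∧ q1) → (q3 ∧ q1))):
        T ((q1 ∧ q1) → (q3 ∧ q1)): β-rule — branch into F (q1 ∧ q1)  //  T (q3 ∧ q1).
          branch 2.1.1 (add F (q1 ∧ q1)):
            F (q1 ∧ q1): β-rule — branch into F q1  //  F q1.
              branch 2.1.1.1 (add F q1):
                × closes — contains both q1 and ¬q1.
              branch 2.1.1.2 (add F q1):
                × closes — contains both q1 and ¬q1.
          branch 2.1.2 (add T (q3 ∧ q1)):
            T (q3 ∧ q1): α-rule — add T q3, T q1.
            ○ open, literals {q1=T, q3=T}.
      branch 2.2 (add F q1, F ((q1 ∧ q1) → (q3 ∧ q1))):
        F ((q1 ∧ q1) → (q3 ∧ q1)): α-rule — add T (q1 ∧ q1), F (q3 ∧ q1).
        T (q1 ∧ q1): α-rule — add T q1, T q1.
        × closes — contains both q1 and ¬q1.
3 branches closed, 3 open.
Each open branch fixes some atoms; the unmentioned ones are free. Counting distinct full assignments: branch {q1=F, q2=F, q3=F} (none free) contributes 1 new; branch {q1=T, q2=F, q3=T} (none free) contributes 1 new; branch {q1=T, q3=T} (q2) contributes 1 new. Total: 3.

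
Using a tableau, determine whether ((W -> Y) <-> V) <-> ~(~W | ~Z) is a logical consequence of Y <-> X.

Initial set: {T (Y <-> X); F (((W -> Y) <-> V) <-> ~(~W | ~Z))}.
T (Y <-> X): β-rule — branch into T Y, T X  //  F Y, F X.
  branch 1 (add T Y, T X):
    F (((W -> Y) <-> V) <-> ~(~W | ~Z)): β-rule — branch into T ((W -> Y) <-> V), F ~(~W | ~Z)  //  F ((W -> Y) <-> V), T ~(~W | ~Z).
      branch 1.1 (add T ((W -> Y) <-> V), F ~(~W | ~Z)):
        T ((W -> Y) <-> V): β-rule — branch into T (W -> Y), T V  //  F (W -> Y), F V.
          branch 1.1.1 (add T (W -> Y), T V):
            F ~(~W | ~Z): β-rule — branch into T ~W  //  T ~Z.
              branch 1.1.1.1 (add T ~W):
                T (W -> Y): β-rule — branch into F W  //  T Y.
                  branch 1.1.1.1.1 (add F W):
                    ○ open, literals {V=T, W=F, X=T, Y=T}.
                  branch 1.1.1.1.2 (add T Y):
                    ○ open, literals {V=T, W=F, X=T, Y=T}.
              branch 1.1.1.2 (add T ~Z):
                T (W -> Y): β-rule — branch into F W  //  T Y.
                  branch 1.1.1.2.1 (add F W):
                    ○ open, literals {V=T, W=F, X=T, Y=T, Z=F}.
                  branch 1.1.1.2.2 (add T Y):
                    ○ open, literals {V=T, X=T, Y=T, Z=F}.
          branch 1.1.2 (add F (W -> Y), F V):
            F (W -> Y): α-rule — add T W, F Y.
            × closes — contains both Y and ~Y.
      branch 1.2 (add F ((W -> Y) <-> V), T ~(~W | ~Z)):
        T ~(~W | ~Z): α-rule — add F ~W, F ~Z.
        F ((W -> Y) <-> V): β-rule — branch into T (W -> Y), F V  //  F (W -> Y), T V.
          branch 1.2.1 (add T (W -> Y), F V):
            T (W -> Y): β-rule — branch into F W  //  T Y.
              branch 1.2.1.1 (add F W):
                × closes — contains both W and ~W.
              branch 1.2.1.2 (add T Y):
                ○ open, literals {V=F, W=T, X=T, Y=T, Z=T}.
          branch 1.2.2 (add F (W -> Y), T V):
            F (W -> Y): α-rule — add T W, F Y.
            × closes — contains both Y and ~Y.
  branch 2 (add F Y, F X):
    F (((W -> Y) <-> V) <-> ~(~W | ~Z)): β-rule — branch into T ((W -> Y) <-> V), F ~(~W | ~Z)  //  F ((W -> Y) <-> V), T ~(~W | ~Z).
      branch 2.1 (add T ((W -> Y) <-> V), F ~(~W | ~Z)):
        T ((W -> Y) <-> V): β-rule — branch into T (W -> Y), T V  //  F (W -> Y), F V.
          branch 2.1.1 (add T (W -> Y), T V):
            F ~(~W | ~Z): β-rule — branch into T ~W  //  T ~Z.
              branch 2.1.1.1 (add T ~W):
                T (W -> Y): β-rule — branch into F W  //  T Y.
                  branch 2.1.1.1.1 (add F W):
                    ○ open, literals {V=T, W=F, X=F, Y=F}.
                  branch 2.1.1.1.2 (add T Y):
                    × closes — contains both Y and ~Y.
              branch 2.1.1.2 (add T ~Z):
                T (W -> Y): β-rule — branch into F W  //  T Y.
                  branch 2.1.1.2.1 (add F W):
                    ○ open, literals {V=T, W=F, X=F, Y=F, Z=F}.
                  branch 2.1.1.2.2 (add T Y):
                    × closes — contains both Y and ~Y.
          branch 2.1.2 (add F (W -> Y), F V):
            F (W -> Y): α-rule — add T W, F Y.
            F ~(~W | ~Z): β-rule — branch into T ~W  //  T ~Z.
              branch 2.1.2.1 (add T ~W):
                × closes — contains both W and ~W.
              branch 2.1.2.2 (add T ~Z):
                ○ open, literals {V=F, W=T, X=F, Y=F, Z=F}.
      branch 2.2 (add F ((W -> Y) <-> V), T ~(~W | ~Z)):
        T ~(~W | ~Z): α-rule — add F ~W, F ~Z.
        F ((W -> Y) <-> V): β-rule — branch into T (W -> Y), F V  //  F (W -> Y), T V.
          branch 2.2.1 (add T (W -> Y), F V):
            T (W -> Y): β-rule — branch into F W  //  T Y.
              branch 2.2.1.1 (add F W):
                × closes — contains both W and ~W.
              branch 2.2.1.2 (add T Y):
                × closes — contains both Y and ~Y.
          branch 2.2.2 (add F (W -> Y), T V):
            F (W -> Y): α-rule — add T W, F Y.
            ○ open, literals {V=T, W=T, X=F, Y=F, Z=T}.
8 branches closed, 9 open.
An open branch gives a countermodel: V=T, W=F, X=T, Y=T (unmentioned atoms arbitrary); the premises hold there but the conclusion fails.

No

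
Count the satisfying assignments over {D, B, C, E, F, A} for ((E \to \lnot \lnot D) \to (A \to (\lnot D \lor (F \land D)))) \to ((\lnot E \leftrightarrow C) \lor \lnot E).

Initial set: {(((E \to \lnot \lnot D) \to (A \to (\lnot D \lor (F \land D)))) \to ((\lnot E \leftrightarrow C) \lor \lnot E))}.
(((E \to \lnot \lnot D) \to (A \to (\lnot D \lor (F \land D)))) \to ((\lnot E \leftrightarrow C) \lor \lnot E)): β-rule — branch into \lnot ((E \to \lnot \lnot D) \to (A \to (\lnot D \lor (F \land D))))  //  ((\lnot E \leftrightarrow C) \lor \lnot E).
  branch 1 (add \lnot ((E \to \lnot \lnot D) \to (A \to (\lnot D \lor (F \land D))))):
    \lnot ((E \to \lnot \lnot D) \to (A \to (\lnot D \lor (F \land D)))): α-rule — add (E \to \lnot \lnot D), \lnot (A \to (\lnot D \lor (F \land D))).
    \lnot (A \to (\lnot D \lor (F \land D))): α-rule — add A, \lnot (\lnot D \lor (F \land D)).
    \lnot (\lnot D \lor (F \land D)): α-rule — add \lnot \lnot D, \lnot (F \land D).
    (E \to \lnot \lnot D): β-rule — branch into \lnot E  //  \lnot \lnot D.
      branch 1.1 (add \lnot E):
        \lnot (F \land D): β-rule — branch into \lnot F  //  \lnot D.
          branch 1.1.1 (add \lnot F):
            ○ open, literals {A=1, D=1, E=0, F=0}.
          branch 1.1.2 (add \lnot D):
            × closes — contains both D and \lnot D.
      branch 1.2 (add \lnot \lnot D):
        \lnot \lnot D: drop double negation, giving D.
        \lnot (F \land D): β-rule — branch into \lnot F  //  \lnot D.
          branch 1.2.1 (add \lnot F):
            ○ open, literals {A=1, D=1, F=0}.
          branch 1.2.2 (add \lnot D):
            × closes — contains both D and \lnot D.
  branch 2 (add ((\lnot E \leftrightarrow C) \lor \lnot E)):
    ((\lnot E \leftrightarrow C) \lor \lnot E): β-rule — branch into (\lnot E \leftrightarrow C)  //  \lnot E.
      branch 2.1 (add (\lnot E \leftrightarrow C)):
        (\lnot E \leftrightarrow C): β-rule — branch into \lnot E, C  //  \lnot \lnot E, \lnot C.
          branch 2.1.1 (add \lnot E, C):
            ○ open, literals {C=1, E=0}.
          branch 2.1.2 (add \lnot \lnot E, \lnot C):
            ○ open, literals {C=0, E=1}.
      branch 2.2 (add \lnot E):
        ○ open, literals {E=0}.
2 branches closed, 5 open.
Each open branch fixes some atoms; the unmentioned ones are free. Counting distinct full assignments: branch {A=1, D=1, E=0, F=0} (B, C) contributes 4 new; branch {A=1, D=1, F=0} (B, C, E) contributes 4 new; branch {C=1, E=0} (D, B, F, A) contributes 14 new; branch {C=0, E=1} (D, B, F, A) contributes 14 new; branch {E=0} (D, B, C, F, A) contributes 14 new. Total: 50.

50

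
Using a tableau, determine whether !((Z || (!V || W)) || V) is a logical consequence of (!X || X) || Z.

No

Initial set: {T ((!X || X) || Z); F !((Z || (!V || W)) || V)}.
T ((!X || X) || Z): β-rule — branch into T (!X || X)  //  T Z.
  branch 1 (add T (!X || X)):
    F !((Z || (!V || W)) || V): β-rule — branch into T (Z || (!V || W))  //  T V.
      branch 1.1 (add T (Z || (!V || W))):
        T (!X || X): β-rule — branch into T !X  //  T X.
          branch 1.1.1 (add T !X):
            T (Z || (!V || W)): β-rule — branch into T Z  //  T (!V || W).
              branch 1.1.1.1 (add T Z):
                ○ open, literals {X=false, Z=true}.
              branch 1.1.1.2 (add T (!V || W)):
                T (!V || W): β-rule — branch into T !V  //  T W.
                  branch 1.1.1.2.1 (add T !V):
                    ○ open, literals {V=false, X=false}.
                  branch 1.1.1.2.2 (add T W):
                    ○ open, literals {W=true, X=false}.
          branch 1.1.2 (add T X):
            T (Z || (!V || W)): β-rule — branch into T Z  //  T (!V || W).
              branch 1.1.2.1 (add T Z):
                ○ open, literals {X=true, Z=true}.
              branch 1.1.2.2 (add T (!V || W)):
                T (!V || W): β-rule — branch into T !V  //  T W.
                  branch 1.1.2.2.1 (add T !V):
                    ○ open, literals {V=false, X=true}.
                  branch 1.1.2.2.2 (add T W):
                    ○ open, literals {W=true, X=true}.
      branch 1.2 (add T V):
        T (!X || X): β-rule — branch into T !X  //  T X.
          branch 1.2.1 (add T !X):
            ○ open, literals {V=true, X=false}.
          branch 1.2.2 (add T X):
            ○ open, literals {V=true, X=true}.
  branch 2 (add T Z):
    F !((Z || (!V || W)) || V): β-rule — branch into T (Z || (!V || W))  //  T V.
      branch 2.1 (add T (Z || (!V || W))):
        T (Z || (!V || W)): β-rule — branch into T Z  //  T (!V || W).
          branch 2.1.1 (add T Z):
            ○ open, literals {Z=true}.
          branch 2.1.2 (add T (!V || W)):
            T (!V || W): β-rule — branch into T !V  //  T W.
              branch 2.1.2.1 (add T !V):
                ○ open, literals {V=false, Z=true}.
              branch 2.1.2.2 (add T W):
                ○ open, literals {W=true, Z=true}.
      branch 2.2 (add T V):
        ○ open, literals {V=true, Z=true}.
0 branches closed, 12 open.
An open branch gives a countermodel: X=false, Z=true (unmentioned atoms arbitrary); the premises hold there but the conclusion fails.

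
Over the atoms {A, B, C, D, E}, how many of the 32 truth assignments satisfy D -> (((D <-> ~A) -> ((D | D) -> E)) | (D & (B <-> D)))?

Initial set: {(D -> (((D <-> ~A) -> ((D | D) -> E)) | (D & (B <-> D))))}.
(D -> (((D <-> ~A) -> ((D | D) -> E)) | (D & (B <-> D)))): β-rule — branch into ~D  //  (((D <-> ~A) -> ((D | D) -> E)) | (D & (B <-> D))).
  branch 1 (add ~D):
    ○ open, literals {D=false}.
  branch 2 (add (((D <-> ~A) -> ((D | D) -> E)) | (D & (B <-> D)))):
    (((D <-> ~A) -> ((D | D) -> E)) | (D & (B <-> D))): β-rule — branch into ((D <-> ~A) -> ((D | D) -> E))  //  (D & (B <-> D)).
      branch 2.1 (add ((D <-> ~A) -> ((D | D) -> E))):
        ((D <-> ~A) -> ((D | D) -> E)): β-rule — branch into ~(D <-> ~A)  //  ((D | D) -> E).
          branch 2.1.1 (add ~(D <-> ~A)):
            ~(D <-> ~A): β-rule — branch into D, ~~A  //  ~D, ~A.
              branch 2.1.1.1 (add D, ~~A):
                ○ open, literals {A=true, D=true}.
              branch 2.1.1.2 (add ~D, ~A):
                ○ open, literals {A=false, D=false}.
          branch 2.1.2 (add ((D | D) -> E)):
            ((D | D) -> E): β-rule — branch into ~(D | D)  //  E.
              branch 2.1.2.1 (add ~(D | D)):
                ~(D | D): α-rule — add ~D, ~D.
                ○ open, literals {D=false}.
              branch 2.1.2.2 (add E):
                ○ open, literals {E=true}.
      branch 2.2 (add (D & (B <-> D))):
        (D & (B <-> D)): α-rule — add D, (B <-> D).
        (B <-> D): β-rule — branch into B, D  //  ~B, ~D.
          branch 2.2.1 (add B, D):
            ○ open, literals {B=true, D=true}.
          branch 2.2.2 (add ~B, ~D):
            × closes — contains both D and ~D.
1 branch closed, 6 open.
Each open branch fixes some atoms; the unmentioned ones are free. Counting distinct full assignments: branch {D=false} (A, B, C, E) contributes 16 new; branch {A=true, D=true} (B, C, E) contributes 8 new; branch {A=false, D=false} (B, C, E) contributes 0 new; branch {D=false} (A, B, C, E) contributes 0 new; branch {E=true} (A, B, C, D) contributes 4 new; branch {B=true, D=true} (A, C, E) contributes 2 new. Total: 30.

30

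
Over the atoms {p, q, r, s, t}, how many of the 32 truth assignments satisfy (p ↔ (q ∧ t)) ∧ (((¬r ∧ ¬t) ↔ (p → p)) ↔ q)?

8

Initial set: {T ((p ↔ (q ∧ t)) ∧ (((¬r ∧ ¬t) ↔ (p → p)) ↔ q))}.
T ((p ↔ (q ∧ t)) ∧ (((¬r ∧ ¬t) ↔ (p → p)) ↔ q)): α-rule — add T (p ↔ (q ∧ t)), T (((¬r ∧ ¬t) ↔ (p → p)) ↔ q).
T (p ↔ (q ∧ t)): β-rule — branch into T p, T (q ∧ t)  //  F p, F (q ∧ t).
  branch 1 (add T p, T (q ∧ t)):
    T (q ∧ t): α-rule — add T q, T t.
    T (((¬r ∧ ¬t) ↔ (p → p)) ↔ q): β-rule — branch into T ((¬r ∧ ¬t) ↔ (p → p)), T q  //  F ((¬r ∧ ¬t) ↔ (p → p)), F q.
      branch 1.1 (add T ((¬r ∧ ¬t) ↔ (p → p)), T q):
        T ((¬r ∧ ¬t) ↔ (p → p)): β-rule — branch into T (¬r ∧ ¬t), T (p → p)  //  F (¬r ∧ ¬t), F (p → p).
          branch 1.1.1 (add T (¬r ∧ ¬t), T (p → p)):
            T (¬r ∧ ¬t): α-rule — add T ¬r, T ¬t.
            × closes — contains both t and ¬t.
          branch 1.1.2 (add F (¬r ∧ ¬t), F (p → p)):
            F (p → p): α-rule — add T p, F p.
            × closes — contains both p and ¬p.
      branch 1.2 (add F ((¬r ∧ ¬t) ↔ (p → p)), F q):
        × closes — contains both q and ¬q.
  branch 2 (add F p, F (q ∧ t)):
    T (((¬r ∧ ¬t) ↔ (p → p)) ↔ q): β-rule — branch into T ((¬r ∧ ¬t) ↔ (p → p)), T q  //  F ((¬r ∧ ¬t) ↔ (p → p)), F q.
      branch 2.1 (add T ((¬r ∧ ¬t) ↔ (p → p)), T q):
        F (q ∧ t): β-rule — branch into F q  //  F t.
          branch 2.1.1 (add F q):
            × closes — contains both q and ¬q.
          branch 2.1.2 (add F t):
            T ((¬r ∧ ¬t) ↔ (p → p)): β-rule — branch into T (¬r ∧ ¬t), T (p → p)  //  F (¬r ∧ ¬t), F (p → p).
              branch 2.1.2.1 (add T (¬r ∧ ¬t), T (p → p)):
                T (¬r ∧ ¬t): α-rule — add T ¬r, T ¬t.
                T (p → p): β-rule — branch into F p  //  T p.
                  branch 2.1.2.1.1 (add F p):
                    ○ open, literals {p=false, q=true, r=false, t=false}.
                  branch 2.1.2.1.2 (add T p):
                    × closes — contains both p and ¬p.
              branch 2.1.2.2 (add F (¬r ∧ ¬t), F (p → p)):
                F (p → p): α-rule — add T p, F p.
                × closes — contains both p and ¬p.
      branch 2.2 (add F ((¬r ∧ ¬t) ↔ (p → p)), F q):
        F (q ∧ t): β-rule — branch into F q  //  F t.
          branch 2.2.1 (add F q):
            F ((¬r ∧ ¬t) ↔ (p → p)): β-rule — branch into T (¬r ∧ ¬t), F (p → p)  //  F (¬r ∧ ¬t), T (p → p).
              branch 2.2.1.1 (add T (¬r ∧ ¬t), F (p → p)):
                T (¬r ∧ ¬t): α-rule — add T ¬r, T ¬t.
                F (p → p): α-rule — add T p, F p.
                × closes — contains both p and ¬p.
              branch 2.2.1.2 (add F (¬r ∧ ¬t), T (p → p)):
                F (¬r ∧ ¬t): β-rule — branch into F ¬r  //  F ¬t.
                  branch 2.2.1.2.1 (add F ¬r):
                    T (p → p): β-rule — branch into F p  //  T p.
                      branch 2.2.1.2.1.1 (add F p):
                        ○ open, literals {p=false, q=false, r=true}.
                      branch 2.2.1.2.1.2 (add T p):
                        × closes — contains both p and ¬p.
                  branch 2.2.1.2.2 (add F ¬t):
                    T (p → p): β-rule — branch into F p  //  T p.
                      branch 2.2.1.2.2.1 (add F p):
                        ○ open, literals {p=false, q=false, t=true}.
                      branch 2.2.1.2.2.2 (add T p):
                        × closes — contains both p and ¬p.
          branch 2.2.2 (add F t):
            F ((¬r ∧ ¬t) ↔ (p → p)): β-rule — branch into T (¬r ∧ ¬t), F (p → p)  //  F (¬r ∧ ¬t), T (p → p).
              branch 2.2.2.1 (add T (¬r ∧ ¬t), F (p → p)):
                T (¬r ∧ ¬t): α-rule — add T ¬r, T ¬t.
                F (p → p): α-rule — add T p, F p.
                × closes — contains both p and ¬p.
              branch 2.2.2.2 (add F (¬r ∧ ¬t), T (p → p)):
                F (¬r ∧ ¬t): β-rule — branch into F ¬r  //  F ¬t.
                  branch 2.2.2.2.1 (add F ¬r):
                    T (p → p): β-rule — branch into F p  //  T p.
                      branch 2.2.2.2.1.1 (add F p):
                        ○ open, literals {p=false, q=false, r=true, t=false}.
                      branch 2.2.2.2.1.2 (add T p):
                        × closes — contains both p and ¬p.
                  branch 2.2.2.2.2 (add F ¬t):
                    × closes — contains both t and ¬t.
12 branches closed, 4 open.
Each open branch fixes some atoms; the unmentioned ones are free. Counting distinct full assignments: branch {p=false, q=true, r=false, t=false} (s) contributes 2 new; branch {p=false, q=false, r=true} (s, t) contributes 4 new; branch {p=false, q=false, t=true} (r, s) contributes 2 new; branch {p=false, q=false, r=true, t=false} (s) contributes 0 new. Total: 8.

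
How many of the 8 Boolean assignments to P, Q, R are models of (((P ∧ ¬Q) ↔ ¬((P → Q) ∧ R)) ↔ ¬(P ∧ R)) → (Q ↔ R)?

Initial set: {T ((((P ∧ ¬Q) ↔ ¬((P → Q) ∧ R)) ↔ ¬(P ∧ R)) → (Q ↔ R))}.
T ((((P ∧ ¬Q) ↔ ¬((P → Q) ∧ R)) ↔ ¬(P ∧ R)) → (Q ↔ R)): β-rule — branch into F (((P ∧ ¬Q) ↔ ¬((P → Q) ∧ R)) ↔ ¬(P ∧ R))  //  T (Q ↔ R).
  branch 1 (add F (((P ∧ ¬Q) ↔ ¬((P → Q) ∧ R)) ↔ ¬(P ∧ R))):
    F (((P ∧ ¬Q) ↔ ¬((P → Q) ∧ R)) ↔ ¬(P ∧ R)): β-rule — branch into T ((P ∧ ¬Q) ↔ ¬((P → Q) ∧ R)), F ¬(P ∧ R)  //  F ((P ∧ ¬Q) ↔ ¬((P → Q) ∧ R)), T ¬(P ∧ R).
      branch 1.1 (add T ((P ∧ ¬Q) ↔ ¬((P → Q) ∧ R)), F ¬(P ∧ R)):
        F ¬(P ∧ R): α-rule — add T P, T R.
        T ((P ∧ ¬Q) ↔ ¬((P → Q) ∧ R)): β-rule — branch into T (P ∧ ¬Q), T ¬((P → Q) ∧ R)  //  F (P ∧ ¬Q), F ¬((P → Q) ∧ R).
          branch 1.1.1 (add T (P ∧ ¬Q), T ¬((P → Q) ∧ R)):
            T (P ∧ ¬Q): α-rule — add T P, T ¬Q.
            T ¬((P → Q) ∧ R): β-rule — branch into F (P → Q)  //  F R.
              branch 1.1.1.1 (add F (P → Q)):
                F (P → Q): α-rule — add T P, F Q.
                ○ open, literals {P=1, Q=0, R=1}.
              branch 1.1.1.2 (add F R):
                × closes — contains both R and ¬R.
          branch 1.1.2 (add F (P ∧ ¬Q), F ¬((P → Q) ∧ R)):
            F ¬((P → Q) ∧ R): α-rule — add T (P → Q), T R.
            F (P ∧ ¬Q): β-rule — branch into F P  //  F ¬Q.
              branch 1.1.2.1 (add F P):
                × closes — contains both P and ¬P.
              branch 1.1.2.2 (add F ¬Q):
                T (P → Q): β-rule — branch into F P  //  T Q.
                  branch 1.1.2.2.1 (add F P):
                    × closes — contains both P and ¬P.
                  branch 1.1.2.2.2 (add T Q):
                    ○ open, literals {P=1, Q=1, R=1}.
      branch 1.2 (add F ((P ∧ ¬Q) ↔ ¬((P → Q) ∧ R)), T ¬(P ∧ R)):
        F ((P ∧ ¬Q) ↔ ¬((P → Q) ∧ R)): β-rule — branch into T (P ∧ ¬Q), F ¬((P → Q) ∧ R)  //  F (P ∧ ¬Q), T ¬((P → Q) ∧ R).
          branch 1.2.1 (add T (P ∧ ¬Q), F ¬((P → Q) ∧ R)):
            T (P ∧ ¬Q): α-rule — add T P, T ¬Q.
            F ¬((P → Q) ∧ R): α-rule — add T (P → Q), T R.
            T ¬(P ∧ R): β-rule — branch into F P  //  F R.
              branch 1.2.1.1 (add F P):
                × closes — contains both P and ¬P.
              branch 1.2.1.2 (add F R):
                × closes — contains both R and ¬R.
          branch 1.2.2 (add F (P ∧ ¬Q), T ¬((P → Q) ∧ R)):
            T ¬(P ∧ R): β-rule — branch into F P  //  F R.
              branch 1.2.2.1 (add F P):
                F (P ∧ ¬Q): β-rule — branch into F P  //  F ¬Q.
                  branch 1.2.2.1.1 (add F P):
                    T ¬((P → Q) ∧ R): β-rule — branch into F (P → Q)  //  F R.
                      branch 1.2.2.1.1.1 (add F (P → Q)):
                        F (P → Q): α-rule — add T P, F Q.
                        × closes — contains both P and ¬P.
                      branch 1.2.2.1.1.2 (add F R):
                        ○ open, literals {P=0, R=0}.
                  branch 1.2.2.1.2 (add F ¬Q):
                    T ¬((P → Q) ∧ R): β-rule — branch into F (P → Q)  //  F R.
                      branch 1.2.2.1.2.1 (add F (P → Q)):
                        F (P → Q): α-rule — add T P, F Q.
                        × closes — contains both P and ¬P.
                      branch 1.2.2.1.2.2 (add F R):
                        ○ open, literals {P=0, Q=1, R=0}.
              branch 1.2.2.2 (add F R):
                F (P ∧ ¬Q): β-rule — branch into F P  //  F ¬Q.
                  branch 1.2.2.2.1 (add F P):
                    T ¬((P → Q) ∧ R): β-rule — branch into F (P → Q)  //  F R.
                      branch 1.2.2.2.1.1 (add F (P → Q)):
                        F (P → Q): α-rule — add T P, F Q.
                        × closes — contains both P and ¬P.
                      branch 1.2.2.2.1.2 (add F R):
                        ○ open, literals {P=0, R=0}.
                  branch 1.2.2.2.2 (add F ¬Q):
                    T ¬((P → Q) ∧ R): β-rule — branch into F (P → Q)  //  F R.
                      branch 1.2.2.2.2.1 (add F (P → Q)):
                        F (P → Q): α-rule — add T P, F Q.
                        × closes — contains both Q and ¬Q.
                      branch 1.2.2.2.2.2 (add F R):
                        ○ open, literals {Q=1, R=0}.
  branch 2 (add T (Q ↔ R)):
    T (Q ↔ R): β-rule — branch into T Q, T R  //  F Q, F R.
      branch 2.1 (add T Q, T R):
        ○ open, literals {Q=1, R=1}.
      branch 2.2 (add F Q, F R):
        ○ open, literals {Q=0, R=0}.
9 branches closed, 8 open.
Each open branch fixes some atoms; the unmentioned ones are free. Counting distinct full assignments: branch {P=1, Q=0, R=1} (none free) contributes 1 new; branch {P=1, Q=1, R=1} (none free) contributes 1 new; branch {P=0, R=0} (Q) contributes 2 new; branch {P=0, Q=1, R=0} (none free) contributes 0 new; branch {P=0, R=0} (Q) contributes 0 new; branch {Q=1, R=0} (P) contributes 1 new; branch {Q=1, R=1} (P) contributes 1 new; branch {Q=0, R=0} (P) contributes 1 new. Total: 7.

7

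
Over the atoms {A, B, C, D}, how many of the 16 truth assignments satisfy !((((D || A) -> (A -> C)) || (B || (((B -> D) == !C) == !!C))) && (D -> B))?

5

Initial set: {!((((D || A) -> (A -> C)) || (B || (((B -> D) == !C) == !!C))) && (D -> B))}.
!((((D || A) -> (A -> C)) || (B || (((B -> D) == !C) == !!C))) && (D -> B)): β-rule — branch into !(((D || A) -> (A -> C)) || (B || (((B -> D) == !C) == !!C)))  //  !(D -> B).
  branch 1 (add !(((D || A) -> (A -> C)) || (B || (((B -> D) == !C) == !!C)))):
    !(((D || A) -> (A -> C)) || (B || (((B -> D) == !C) == !!C))): α-rule — add !((D || A) -> (A -> C)), !(B || (((B -> D) == !C) == !!C)).
    !((D || A) -> (A -> C)): α-rule — add (D || A), !(A -> C).
    !(B || (((B -> D) == !C) == !!C)): α-rule — add !B, !(((B -> D) == !C) == !!C).
    !(A -> C): α-rule — add A, !C.
    (D || A): β-rule — branch into D  //  A.
      branch 1.1 (add D):
        !(((B -> D) == !C) == !!C): β-rule — branch into ((B -> D) == !C), !!!C  //  !((B -> D) == !C), !!C.
          branch 1.1.1 (add ((B -> D) == !C), !!!C):
            !!!C: drop double negation, giving !C.
            ((B -> D) == !C): β-rule — branch into (B -> D), !C  //  !(B -> D), !!C.
              branch 1.1.1.1 (add (B -> D), !C):
                (B -> D): β-rule — branch into !B  //  D.
                  branch 1.1.1.1.1 (add !B):
                    ○ open, literals {A=true, B=false, C=false, D=true}.
                  branch 1.1.1.1.2 (add D):
                    ○ open, literals {A=true, B=false, C=false, D=true}.
              branch 1.1.1.2 (add !(B -> D), !!C):
                × closes — contains both C and !C.
          branch 1.1.2 (add !((B -> D) == !C), !!C):
            !!C: drop double negation, giving C.
            × closes — contains both C and !C.
      branch 1.2 (add A):
        !(((B -> D) == !C) == !!C): β-rule — branch into ((B -> D) == !C), !!!C  //  !((B -> D) == !C), !!C.
          branch 1.2.1 (add ((B -> D) == !C), !!!C):
            !!!C: drop double negation, giving !C.
            ((B -> D) == !C): β-rule — branch into (B -> D), !C  //  !(B -> D), !!C.
              branch 1.2.1.1 (add (B -> D), !C):
                (B -> D): β-rule — branch into !B  //  D.
                  branch 1.2.1.1.1 (add !B):
                    ○ open, literals {A=true, B=false, C=false}.
                  branch 1.2.1.1.2 (add D):
                    ○ open, literals {A=true, B=false, C=false, D=true}.
              branch 1.2.1.2 (add !(B -> D), !!C):
                × closes — contains both C and !C.
          branch 1.2.2 (add !((B -> D) == !C), !!C):
            !!C: drop double negation, giving C.
            × closes — contains both C and !C.
  branch 2 (add !(D -> B)):
    !(D -> B): α-rule — add D, !B.
    ○ open, literals {B=false, D=true}.
4 branches closed, 5 open.
Each open branch fixes some atoms; the unmentioned ones are free. Counting distinct full assignments: branch {A=true, B=false, C=false, D=true} (none free) contributes 1 new; branch {A=true, B=false, C=false, D=true} (none free) contributes 0 new; branch {A=true, B=false, C=false} (D) contributes 1 new; branch {A=true, B=false, C=false, D=true} (none free) contributes 0 new; branch {B=false, D=true} (A, C) contributes 3 new. Total: 5.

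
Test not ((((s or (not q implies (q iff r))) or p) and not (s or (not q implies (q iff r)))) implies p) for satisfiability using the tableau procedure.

Initial set: {not ((((s or (not q implies (q iff r))) or p) and not (s or (not q implies (q iff r)))) implies p)}.
not ((((s or (not q implies (q iff r))) or p) and not (s or (not q implies (q iff r)))) implies p): α-rule — add (((s or (not q implies (q iff r))) or p) and not (s or (not q implies (q iff r)))), not p.
(((s or (not q implies (q iff r))) or p) and not (s or (not q implies (q iff r)))): α-rule — add ((s or (not q implies (q iff r))) or p), not (s or (not q implies (q iff r))).
not (s or (not q implies (q iff r))): α-rule — add not s, not (not q implies (q iff r)).
not (not q implies (q iff r)): α-rule — add not q, not (q iff r).
((s or (not q implies (q iff r))) or p): β-rule — branch into (s or (not q implies (q iff r)))  //  p.
  branch 1 (add (s or (not q implies (q iff r)))):
    not (q iff r): β-rule — branch into q, not r  //  not q, r.
      branch 1.1 (add q, not r):
        × closes — contains both q and not q.
      branch 1.2 (add not q, r):
        (s or (not q implies (q iff r))): β-rule — branch into s  //  (not q implies (q iff r)).
          branch 1.2.1 (add s):
            × closes — contains both s and not s.
          branch 1.2.2 (add (not q implies (q iff r))):
            (not q implies (q iff r)): β-rule — branch into not not q  //  (q iff r).
              branch 1.2.2.1 (add not not q):
                × closes — contains both q and not q.
              branch 1.2.2.2 (add (q iff r)):
                (q iff r): β-rule — branch into q, r  //  not q, not r.
                  branch 1.2.2.2.1 (add q, r):
                    × closes — contains both q and not q.
                  branch 1.2.2.2.2 (add not q, not r):
                    × closes — contains both r and not r.
  branch 2 (add p):
    × closes — contains both p and not p.
All 6 branches close.
Every branch closed; the formula is unsatisfiable.

Unsatisfiable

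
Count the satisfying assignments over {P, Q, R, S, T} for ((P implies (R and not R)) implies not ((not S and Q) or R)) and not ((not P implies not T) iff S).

Initial set: {T (((P implies (R and not R)) implies not ((not S and Q) or R)) and not ((not P implies not T) iff S))}.
T (((P implies (R and not R)) implies not ((not S and Q) or R)) and not ((not P implies not T) iff S)): α-rule — add T ((P implies (R and not R)) implies not ((not S and Q) or R)), T not ((not P implies not T) iff S).
T ((P implies (R and not R)) implies not ((not S and Q) or R)): β-rule — branch into F (P implies (R and not R))  //  T not ((not S and Q) or R).
  branch 1 (add F (P implies (R and not R))):
    F (P implies (R and not R)): α-rule — add T P, F (R and not R).
    T not ((not P implies not T) iff S): β-rule — branch into T (not P implies not T), F S  //  F (not P implies not T), T S.
      branch 1.1 (add T (not P implies not T), F S):
        F (R and not R): β-rule — branch into F R  //  F not R.
          branch 1.1.1 (add F R):
            T (not P implies not T): β-rule — branch into F not P  //  T not T.
              branch 1.1.1.1 (add F not P):
                ○ open, literals {P=1, R=0, S=0}.
              branch 1.1.1.2 (add T not T):
                ○ open, literals {P=1, R=0, S=0, T=0}.
          branch 1.1.2 (add F not R):
            T (not P implies not T): β-rule — branch into F not P  //  T not T.
              branch 1.1.2.1 (add F not P):
                ○ open, literals {P=1, R=1, S=0}.
              branch 1.1.2.2 (add T not T):
                ○ open, literals {P=1, R=1, S=0, T=0}.
      branch 1.2 (add F (not P implies not T), T S):
        F (not P implies not T): α-rule — add T not P, F not T.
        × closes — contains both P and not P.
  branch 2 (add T not ((not S and Q) or R)):
    T not ((not S and Q) or R): α-rule — add F (not S and Q), F R.
    T not ((not P implies not T) iff S): β-rule — branch into T (not P implies not T), F S  //  F (not P implies not T), T S.
      branch 2.1 (add T (not P implies not T), F S):
        F (not S and Q): β-rule — branch into F not S  //  F Q.
          branch 2.1.1 (add F not S):
            × closes — contains both S and not S.
          branch 2.1.2 (add F Q):
            T (not P implies not T): β-rule — branch into F not P  //  T not T.
              branch 2.1.2.1 (add F not P):
                ○ open, literals {P=1, Q=0, R=0, S=0}.
              branch 2.1.2.2 (add T not T):
                ○ open, literals {Q=0, R=0, S=0, T=0}.
      branch 2.2 (add F (not P implies not T), T S):
        F (not P implies not T): α-rule — add T not P, F not T.
        F (not S and Q): β-rule — branch into F not S  //  F Q.
          branch 2.2.1 (add F not S):
            ○ open, literals {P=0, R=0, S=1, T=1}.
          branch 2.2.2 (add F Q):
            ○ open, literals {P=0, Q=0, R=0, S=1, T=1}.
2 branches closed, 8 open.
Each open branch fixes some atoms; the unmentioned ones are free. Counting distinct full assignments: branch {P=1, R=0, S=0} (Q, T) contributes 4 new; branch {P=1, R=0, S=0, T=0} (Q) contributes 0 new; branch {P=1, R=1, S=0} (Q, T) contributes 4 new; branch {P=1, R=1, S=0, T=0} (Q) contributes 0 new; branch {P=1, Q=0, R=0, S=0} (T) contributes 0 new; branch {Q=0, R=0, S=0, T=0} (P) contributes 1 new; branch {P=0, R=0, S=1, T=1} (Q) contributes 2 new; branch {P=0, Q=0, R=0, S=1, T=1} (none free) contributes 0 new. Total: 11.

11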